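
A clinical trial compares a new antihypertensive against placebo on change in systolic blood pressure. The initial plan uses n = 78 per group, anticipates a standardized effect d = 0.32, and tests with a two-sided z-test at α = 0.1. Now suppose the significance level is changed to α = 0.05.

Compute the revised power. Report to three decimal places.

δ = d·√(n/2) = 0.32 × √(78/2) = 1.9984 (unchanged). New critical value: z_{0.025} = 1.960.
Revised power = Φ(δ − 1.960) + Φ(−δ − 1.960) = Φ(0.038) + Φ(-3.958) = 0.5153 + 0.0000 = 0.5154.

Power ≈ 0.515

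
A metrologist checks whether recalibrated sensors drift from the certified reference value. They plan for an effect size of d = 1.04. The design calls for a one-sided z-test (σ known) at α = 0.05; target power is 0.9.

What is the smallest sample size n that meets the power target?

Set Φ(δ − 1.645) = 0.9; then δ − 1.645 = Φ⁻¹(0.9) = 1.282, giving δ = 2.926.
δ = d·√n ⇒ n = (δ/d)² = (2.926 / 1.04)² = 7.92.
Rounding up, n = 8.

n = 8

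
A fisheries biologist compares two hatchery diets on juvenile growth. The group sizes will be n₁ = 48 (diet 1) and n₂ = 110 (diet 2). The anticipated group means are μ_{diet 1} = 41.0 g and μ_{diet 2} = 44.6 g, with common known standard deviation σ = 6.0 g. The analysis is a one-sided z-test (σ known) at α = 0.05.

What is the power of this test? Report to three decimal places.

Power ≈ 0.966

Standardized effect: d = |μ_{diet 1} − μ_{diet 2}| / σ = |41.0 − 44.6| / 6.0 = 0.6000
Noncentrality parameter: δ = d / √(1/n₁ + 1/n₂) = 0.6000 / √(1/48 + 1/110) = 3.4685
Critical value for a one-sided test at α = 0.05: z_α = 1.645.
Power = Φ(δ − 1.645) = Φ(1.824) = 0.9659.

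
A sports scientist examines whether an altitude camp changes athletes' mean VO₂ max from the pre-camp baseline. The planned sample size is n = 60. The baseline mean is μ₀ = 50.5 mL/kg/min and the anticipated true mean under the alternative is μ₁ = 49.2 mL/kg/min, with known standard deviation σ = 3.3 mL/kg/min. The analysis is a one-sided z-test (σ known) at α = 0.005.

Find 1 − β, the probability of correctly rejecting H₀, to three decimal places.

Standardized effect: d = |μ₁ − μ₀| / σ = |49.2 − 50.5| / 3.3 = 0.3939
Noncentrality parameter: δ = d·√n = 0.3939 × √60 = 3.0514
One-sided α = 0.005 → critical value z_{0.005} = 2.576.
Power = Φ(δ − 2.576) = Φ(0.476) = 0.6828.

Power ≈ 0.683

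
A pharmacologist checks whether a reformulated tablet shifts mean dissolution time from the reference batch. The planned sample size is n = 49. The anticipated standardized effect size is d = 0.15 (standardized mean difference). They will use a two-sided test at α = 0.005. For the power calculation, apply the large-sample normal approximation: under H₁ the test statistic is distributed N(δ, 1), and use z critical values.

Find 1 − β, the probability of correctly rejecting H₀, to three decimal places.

Power ≈ 0.040

Noncentrality parameter: δ = d·√n = 0.15 × √49 = 1.0500
Two-sided α = 0.005 → critical value z_{0.0025} = 2.807.
Power = Φ(δ − 2.807) + Φ(−δ − 2.807) = Φ(-1.757) + Φ(-3.857) = 0.0395 + 0.0001 = 0.0395.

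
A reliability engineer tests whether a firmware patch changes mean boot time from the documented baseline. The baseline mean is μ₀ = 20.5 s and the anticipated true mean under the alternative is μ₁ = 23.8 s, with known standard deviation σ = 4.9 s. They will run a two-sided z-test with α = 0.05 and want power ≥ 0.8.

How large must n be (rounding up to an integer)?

Standardized effect: d = |μ₁ − μ₀| / σ = |23.8 − 20.5| / 4.9 = 0.6735
For power 0.8 need Φ(δ − z_{0.025}) = 0.8, so δ = z_{0.025} + z_{0.20} = 1.960 + 0.842 = 2.802.
(Ignoring the negligible lower-tail rejection probability gives the usual closed-form inversion.)
δ = d·√n ⇒ n = (δ/d)² = (2.802 / 0.6735)² = 17.31.
Rounding up, n = 18.

n = 18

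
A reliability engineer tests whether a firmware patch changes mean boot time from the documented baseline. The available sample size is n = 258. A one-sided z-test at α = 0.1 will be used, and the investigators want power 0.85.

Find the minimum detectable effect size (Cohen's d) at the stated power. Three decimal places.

d ≈ 0.144

Required noncentrality: δ = z_{0.1} + z_{0.15} = 1.282 + 1.036 = 2.318.
δ = d·√n ⇒ d = δ/√n = 2.318/√258 = 0.1443.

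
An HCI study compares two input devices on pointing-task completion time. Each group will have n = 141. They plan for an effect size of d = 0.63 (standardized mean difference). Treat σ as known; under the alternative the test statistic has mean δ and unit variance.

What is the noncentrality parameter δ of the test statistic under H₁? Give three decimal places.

δ = d·√(n/2) = 0.63 × √(141/2) = 5.2897

δ ≈ 5.290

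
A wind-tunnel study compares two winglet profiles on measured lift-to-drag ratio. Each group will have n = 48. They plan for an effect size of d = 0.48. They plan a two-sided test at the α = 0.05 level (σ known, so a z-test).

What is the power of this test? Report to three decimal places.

Noncentrality parameter: δ = d·√(n/2) = 0.48 × √(48/2) = 2.3515
Two-sided α = 0.05 → critical value z_{0.025} = 1.960.
Power = Φ(δ − 1.960) + Φ(−δ − 1.960) = Φ(0.392) + Φ(-4.311) = 0.6523 + 0.0000 = 0.6523.

Power ≈ 0.652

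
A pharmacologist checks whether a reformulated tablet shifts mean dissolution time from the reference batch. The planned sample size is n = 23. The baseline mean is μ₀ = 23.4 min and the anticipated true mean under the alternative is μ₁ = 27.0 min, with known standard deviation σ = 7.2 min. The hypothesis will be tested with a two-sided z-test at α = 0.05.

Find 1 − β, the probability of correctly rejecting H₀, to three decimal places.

Standardized effect: d = |μ₁ − μ₀| / σ = |27.0 − 23.4| / 7.2 = 0.5000
Noncentrality parameter: δ = d·√n = 0.5000 × √23 = 2.3979
Critical value for a two-sided test at α = 0.05: z_{α/2} = 1.960.
Power = Φ(δ − 1.960) + Φ(−δ − 1.960) = Φ(0.438) + Φ(-4.358) = 0.6693 + 0.0000 = 0.6693.

Power ≈ 0.669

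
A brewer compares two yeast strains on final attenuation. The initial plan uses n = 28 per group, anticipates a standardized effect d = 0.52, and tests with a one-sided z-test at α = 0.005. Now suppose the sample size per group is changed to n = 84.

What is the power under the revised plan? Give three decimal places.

With n = 84 per group: δ = d·√(n/2) = 0.52 × √(84/2) = 3.3700. Critical value z_{0.005} = 2.576.
Revised power = P(Z > 2.576 − δ) = Φ(0.794) = 0.7864.

Power ≈ 0.786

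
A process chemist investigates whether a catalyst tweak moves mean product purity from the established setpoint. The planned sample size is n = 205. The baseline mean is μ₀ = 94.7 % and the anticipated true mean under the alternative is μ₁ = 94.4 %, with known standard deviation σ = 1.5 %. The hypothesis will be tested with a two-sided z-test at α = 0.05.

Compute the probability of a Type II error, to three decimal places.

Standardized effect: d = |μ₁ − μ₀| / σ = |94.4 − 94.7| / 1.5 = 0.2000
Noncentrality parameter: δ = d·√n = 0.2000 × √205 = 2.8636
Critical value for a two-sided test at α = 0.05: z_{α/2} = 1.960.
Power = Φ(δ − 1.960) + Φ(−δ − 1.960) = Φ(0.904) + Φ(-4.824) = 0.8169 + 0.0000 = 0.8169.
Type II error: β = 1 − power = 1 − 0.8169 = 0.1831.

β ≈ 0.183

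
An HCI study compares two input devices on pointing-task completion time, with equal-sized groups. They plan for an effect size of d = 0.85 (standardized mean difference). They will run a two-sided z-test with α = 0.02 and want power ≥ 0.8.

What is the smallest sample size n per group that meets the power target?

n = 28 per group

For power 0.8 need Φ(δ − z_{0.01}) = 0.8, so δ = z_{0.01} + z_{0.20} = 2.326 + 0.842 = 3.168.
(For δ > 0 the lower-tail rejection region contributes negligibly to power, so the one-term inversion is standard.)
δ = d·√(n/2) ⇒ n = 2(δ/d)² = 2 × (3.168 / 0.85)² = 27.78.
Round up to the next whole unit.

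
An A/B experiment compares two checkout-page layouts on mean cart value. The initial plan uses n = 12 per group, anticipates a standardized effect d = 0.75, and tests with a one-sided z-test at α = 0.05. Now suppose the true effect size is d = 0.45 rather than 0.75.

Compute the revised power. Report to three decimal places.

Power ≈ 0.294

With d = 0.45: δ = d·√(n/2) = 0.45 × √(12/2) = 1.1023. Critical value z_{0.05} = 1.645.
Revised power = P(Z > 1.645 − δ) = Φ(-0.543) = 0.2937.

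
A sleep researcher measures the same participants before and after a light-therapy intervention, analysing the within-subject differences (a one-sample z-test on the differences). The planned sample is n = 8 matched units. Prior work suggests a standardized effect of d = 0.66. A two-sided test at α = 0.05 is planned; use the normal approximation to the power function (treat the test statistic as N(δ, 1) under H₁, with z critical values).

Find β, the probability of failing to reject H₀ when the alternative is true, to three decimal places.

Noncentrality parameter: δ = d·√n = 0.66 × √8 = 1.8668
Two-sided α = 0.05 → critical value z_{0.025} = 1.960.
Power = Φ(δ − 1.960) + Φ(−δ − 1.960) = Φ(-0.093) + Φ(-3.827) = 0.4629 + 0.0001 = 0.4629.
Type II error: β = 1 − power = 1 − 0.4629 = 0.5371.

β ≈ 0.537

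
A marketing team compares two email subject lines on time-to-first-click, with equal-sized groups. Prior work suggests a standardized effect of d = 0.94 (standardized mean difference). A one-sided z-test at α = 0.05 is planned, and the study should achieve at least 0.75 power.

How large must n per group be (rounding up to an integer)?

n = 13 per group

For power 0.75 need Φ(δ − z_{0.05}) = 0.75, so δ = z_{0.05} + z_{0.25} = 1.645 + 0.674 = 2.319.
δ = d·√(n/2) ⇒ n = 2(δ/d)² = 2 × (2.319 / 0.94)² = 12.18.
Round up to the next whole unit.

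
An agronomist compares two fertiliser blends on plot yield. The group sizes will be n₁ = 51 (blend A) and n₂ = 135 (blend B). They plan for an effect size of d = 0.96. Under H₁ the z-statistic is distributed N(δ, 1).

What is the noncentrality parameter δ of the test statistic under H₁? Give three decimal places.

The noncentrality parameter scales effect size by the design's sample-size factor: δ = d / √(1/n₁ + 1/n₂) = 0.96 / √(1/51 + 1/135) = 5.8407

δ ≈ 5.841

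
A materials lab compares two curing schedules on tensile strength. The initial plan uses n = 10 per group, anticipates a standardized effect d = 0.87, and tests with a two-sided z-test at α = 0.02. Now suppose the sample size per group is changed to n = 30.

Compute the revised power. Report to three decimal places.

With n = 30 per group: δ = d·√(n/2) = 0.87 × √(30/2) = 3.3695. Critical value z_{0.01} = 2.326.
Revised power = Φ(δ − 2.326) + Φ(−δ − 2.326) = Φ(1.043) + Φ(-5.696) = 0.8516 + 0.0000 = 0.8516.

Power ≈ 0.852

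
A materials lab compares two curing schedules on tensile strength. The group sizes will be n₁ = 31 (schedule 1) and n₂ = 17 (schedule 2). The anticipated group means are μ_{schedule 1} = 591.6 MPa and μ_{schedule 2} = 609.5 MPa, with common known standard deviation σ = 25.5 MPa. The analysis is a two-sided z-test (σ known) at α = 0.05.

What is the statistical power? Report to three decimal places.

Power ≈ 0.643

Standardized effect: d = |μ_{schedule 1} − μ_{schedule 2}| / σ = |591.6 − 609.5| / 25.5 = 0.7020
Noncentrality parameter: λ = d / √(1/n₁ + 1/n₂) = 0.7020 / √(1/31 + 1/17) = 2.3259
Two-sided α = 0.05 → critical value z_{0.025} = 1.960.
Power = Φ(λ − 1.960) + Φ(−λ − 1.960) = Φ(0.366) + Φ(-4.286) = 0.6428 + 0.0000 = 0.6428.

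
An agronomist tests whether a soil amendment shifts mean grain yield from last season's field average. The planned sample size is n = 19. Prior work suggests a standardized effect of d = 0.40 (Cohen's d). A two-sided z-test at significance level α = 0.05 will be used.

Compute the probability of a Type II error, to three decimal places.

Noncentrality parameter: δ = d·√n = 0.40 × √19 = 1.7436
Critical value for a two-sided test at α = 0.05: z_{α/2} = 1.960.
Power = Φ(δ − 1.960) + Φ(−δ − 1.960) = Φ(-0.216) + Φ(-3.704) = 0.4143 + 0.0001 = 0.4144.
Type II error: β = 1 − power = 1 − 0.4144 = 0.5856.

β ≈ 0.586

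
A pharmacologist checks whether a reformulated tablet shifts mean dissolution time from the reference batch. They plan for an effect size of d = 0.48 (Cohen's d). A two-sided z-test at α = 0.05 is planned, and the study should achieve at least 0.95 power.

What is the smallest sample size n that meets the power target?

Set Φ(δ − 1.960) = 0.95; then δ − 1.960 = Φ⁻¹(0.95) = 1.645, giving δ = 3.605.
(For δ > 0 the lower-tail rejection region contributes negligibly to power, so the one-term inversion is standard.)
δ = d·√n ⇒ n = (δ/d)² = (3.605 / 0.48)² = 56.40.
Round up to the next whole unit.

n = 57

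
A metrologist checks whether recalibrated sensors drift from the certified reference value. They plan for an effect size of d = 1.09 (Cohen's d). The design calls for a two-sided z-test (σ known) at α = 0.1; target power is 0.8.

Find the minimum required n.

Set Φ(δ − 1.645) = 0.8; then δ − 1.645 = Φ⁻¹(0.8) = 0.842, giving δ = 2.486.
(Ignoring the negligible lower-tail rejection probability gives the usual closed-form inversion.)
δ = d·√n ⇒ n = (δ/d)² = (2.486 / 1.09)² = 5.20.
Round up to the next whole unit.

n = 6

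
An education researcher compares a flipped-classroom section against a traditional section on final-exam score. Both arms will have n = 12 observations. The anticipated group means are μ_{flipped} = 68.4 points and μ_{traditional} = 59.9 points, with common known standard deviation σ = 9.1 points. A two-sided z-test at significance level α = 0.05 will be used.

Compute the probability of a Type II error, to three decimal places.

Standardized effect: d = |μ_{flipped} − μ_{traditional}| / σ = |68.4 − 59.9| / 9.1 = 0.9341
Noncentrality parameter: δ = d·√(n/2) = 0.9341 × √(12/2) = 2.2880
Critical value for a two-sided test at α = 0.05: z_{α/2} = 1.960.
Power = Φ(δ − 1.960) + Φ(−δ − 1.960) = Φ(0.328) + Φ(-4.248) = 0.6286 + 0.0000 = 0.6286.
Type II error: β = 1 − power = 1 − 0.6286 = 0.3714.

β ≈ 0.371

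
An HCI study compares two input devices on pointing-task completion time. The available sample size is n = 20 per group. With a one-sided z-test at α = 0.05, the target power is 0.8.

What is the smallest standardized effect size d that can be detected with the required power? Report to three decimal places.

Required noncentrality: δ = z_{0.05} + z_{0.20} = 1.645 + 0.842 = 2.486.
δ = d·√(n/2) ⇒ d = δ/√(n/2) = 2.486/√(20/2) = 0.7863.

d ≈ 0.786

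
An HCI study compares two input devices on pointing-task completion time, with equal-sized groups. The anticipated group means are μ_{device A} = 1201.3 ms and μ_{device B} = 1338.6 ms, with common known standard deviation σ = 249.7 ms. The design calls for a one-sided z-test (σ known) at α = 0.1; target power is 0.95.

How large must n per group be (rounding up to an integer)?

n = 57 per group

Standardized effect: d = |μ_{device A} − μ_{device B}| / σ = |1201.3 − 1338.6| / 249.7 = 0.5499
Set Φ(δ − 1.282) = 0.95; then δ − 1.282 = Φ⁻¹(0.95) = 1.645, giving δ = 2.926.
δ = d·√(n/2) ⇒ n = 2(δ/d)² = 2 × (2.926 / 0.5499)² = 56.65.
Rounding up, n = 57 per group.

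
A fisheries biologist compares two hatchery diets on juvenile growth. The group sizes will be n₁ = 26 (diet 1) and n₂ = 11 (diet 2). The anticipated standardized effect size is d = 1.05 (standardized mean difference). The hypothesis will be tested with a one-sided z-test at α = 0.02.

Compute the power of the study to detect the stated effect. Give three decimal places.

Noncentrality parameter: δ = d / √(1/n₁ + 1/n₂) = 1.05 / √(1/26 + 1/11) = 2.9193
Critical value for a one-sided test at α = 0.02: z_α = 2.054.
Power = Φ(δ − 2.054) = Φ(0.866) = 0.8066.

Power ≈ 0.807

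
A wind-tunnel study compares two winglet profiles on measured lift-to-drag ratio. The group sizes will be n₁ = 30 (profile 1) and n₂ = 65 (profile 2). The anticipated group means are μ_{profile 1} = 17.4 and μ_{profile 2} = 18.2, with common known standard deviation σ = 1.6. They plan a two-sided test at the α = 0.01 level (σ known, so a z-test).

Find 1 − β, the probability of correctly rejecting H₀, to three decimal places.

Power ≈ 0.378

Standardized effect: d = |μ_{profile 1} − μ_{profile 2}| / σ = |17.4 − 18.2| / 1.6 = 0.5000
Noncentrality parameter: δ = d / √(1/n₁ + 1/n₂) = 0.5000 / √(1/30 + 1/65) = 2.2653
Critical value for a two-sided test at α = 0.01: z_{α/2} = 2.576.
Power = Φ(δ − 2.576) + Φ(−δ − 2.576) = Φ(-0.311) + Φ(-4.841) = 0.3781 + 0.0000 = 0.3781.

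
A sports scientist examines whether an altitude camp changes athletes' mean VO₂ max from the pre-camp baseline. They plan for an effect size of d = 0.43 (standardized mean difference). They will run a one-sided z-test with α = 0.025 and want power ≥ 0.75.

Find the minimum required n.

n = 38

For power 0.75 need Φ(δ − z_{0.025}) = 0.75, so δ = z_{0.025} + z_{0.25} = 1.960 + 0.674 = 2.634.
δ = d·√n ⇒ n = (δ/d)² = (2.634 / 0.43)² = 37.54.
Rounding up, n = 38.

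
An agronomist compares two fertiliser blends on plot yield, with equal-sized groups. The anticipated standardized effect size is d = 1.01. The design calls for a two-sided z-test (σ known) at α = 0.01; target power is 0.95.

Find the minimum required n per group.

Set Φ(δ − 2.576) = 0.95; then δ − 2.576 = Φ⁻¹(0.95) = 1.645, giving δ = 4.221.
(For δ > 0 the lower-tail rejection region contributes negligibly to power, so the one-term inversion is standard.)
δ = d·√(n/2) ⇒ n = 2(δ/d)² = 2 × (4.221 / 1.01)² = 34.93.
Round up to the next whole unit.

n = 35 per group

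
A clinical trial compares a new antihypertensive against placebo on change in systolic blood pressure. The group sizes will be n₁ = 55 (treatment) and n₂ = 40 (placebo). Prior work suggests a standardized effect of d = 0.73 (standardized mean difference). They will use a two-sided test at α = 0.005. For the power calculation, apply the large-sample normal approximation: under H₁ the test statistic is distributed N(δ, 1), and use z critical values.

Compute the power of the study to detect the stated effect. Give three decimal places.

Noncentrality parameter: δ = d / √(1/n₁ + 1/n₂) = 0.73 / √(1/55 + 1/40) = 3.5130
Two-sided α = 0.005 → critical value z_{0.0025} = 2.807.
Power = Φ(δ − 2.807) + Φ(−δ − 2.807) = Φ(0.706) + Φ(-6.320) = 0.7599 + 0.0000 = 0.7599.

Power ≈ 0.760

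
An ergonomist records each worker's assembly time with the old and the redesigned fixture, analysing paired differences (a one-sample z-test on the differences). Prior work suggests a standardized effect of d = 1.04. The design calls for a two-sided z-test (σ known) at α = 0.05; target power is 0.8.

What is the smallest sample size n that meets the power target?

For power 0.8 need Φ(δ − z_{0.025}) = 0.8, so δ = z_{0.025} + z_{0.20} = 1.960 + 0.842 = 2.802.
(For δ > 0 the lower-tail rejection region contributes negligibly to power, so the one-term inversion is standard.)
δ = d·√n ⇒ n = (δ/d)² = (2.802 / 1.04)² = 7.26.
Round up to the next whole unit.

n = 8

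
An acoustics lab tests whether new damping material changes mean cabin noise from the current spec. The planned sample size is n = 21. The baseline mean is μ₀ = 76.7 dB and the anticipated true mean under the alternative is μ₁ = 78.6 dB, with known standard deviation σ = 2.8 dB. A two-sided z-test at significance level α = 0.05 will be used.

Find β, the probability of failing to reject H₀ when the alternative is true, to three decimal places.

Standardized effect: d = |μ₁ − μ₀| / σ = |78.6 − 76.7| / 2.8 = 0.6786
Noncentrality parameter: δ = d·√n = 0.6786 × √21 = 3.1096
Two-sided α = 0.05 → critical value z_{0.025} = 1.960.
Power = Φ(δ − 1.960) + Φ(−δ − 1.960) = Φ(1.150) + Φ(-5.070) = 0.8749 + 0.0000 = 0.8749.
Type II error: β = 1 − power = 1 − 0.8749 = 0.1251.

β ≈ 0.125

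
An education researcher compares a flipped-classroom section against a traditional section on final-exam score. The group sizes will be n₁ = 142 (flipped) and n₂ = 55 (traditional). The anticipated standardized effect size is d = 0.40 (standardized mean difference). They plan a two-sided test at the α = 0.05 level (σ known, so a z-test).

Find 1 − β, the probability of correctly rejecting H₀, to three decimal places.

Noncentrality parameter: δ = d / √(1/n₁ + 1/n₂) = 0.40 / √(1/142 + 1/55) = 2.5186
Critical value for a two-sided test at α = 0.05: z_{α/2} = 1.960.
Power = Φ(δ − 1.960) + Φ(−δ − 1.960) = Φ(0.559) + Φ(-4.479) = 0.7118 + 0.0000 = 0.7118.

Power ≈ 0.712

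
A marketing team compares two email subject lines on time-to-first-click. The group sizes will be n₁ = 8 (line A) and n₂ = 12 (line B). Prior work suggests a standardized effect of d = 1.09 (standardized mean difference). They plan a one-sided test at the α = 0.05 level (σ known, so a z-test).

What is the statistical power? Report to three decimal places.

Power ≈ 0.771

Noncentrality parameter: δ = d / √(1/n₁ + 1/n₂) = 1.09 / √(1/8 + 1/12) = 2.3881
One-sided α = 0.05 → critical value z_{0.05} = 1.645.
Power = Φ(δ − 1.645) = Φ(0.743) = 0.7713.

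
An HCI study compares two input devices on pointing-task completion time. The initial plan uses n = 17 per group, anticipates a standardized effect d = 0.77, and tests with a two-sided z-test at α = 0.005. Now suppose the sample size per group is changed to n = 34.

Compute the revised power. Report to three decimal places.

Power ≈ 0.643

With n = 34 per group: δ = d·√(n/2) = 0.77 × √(34/2) = 3.1748. Critical value z_{0.0025} = 2.807.
Revised power = Φ(δ − 2.807) + Φ(−δ − 2.807) = Φ(0.368) + Φ(-5.982) = 0.6435 + 0.0000 = 0.6435.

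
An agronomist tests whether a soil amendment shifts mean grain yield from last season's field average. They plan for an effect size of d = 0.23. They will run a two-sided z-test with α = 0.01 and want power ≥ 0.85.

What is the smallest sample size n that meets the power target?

Set Φ(δ − 2.576) = 0.85; then δ − 2.576 = Φ⁻¹(0.85) = 1.036, giving δ = 3.612.
(Ignoring the negligible lower-tail rejection probability gives the usual closed-form inversion.)
δ = d·√n ⇒ n = (δ/d)² = (3.612 / 0.23)² = 246.66.
Round up to the next whole unit.

n = 247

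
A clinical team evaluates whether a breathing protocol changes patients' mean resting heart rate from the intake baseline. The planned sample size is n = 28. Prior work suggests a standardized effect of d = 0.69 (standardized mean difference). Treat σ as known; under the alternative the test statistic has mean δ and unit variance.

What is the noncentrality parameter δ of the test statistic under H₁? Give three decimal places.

δ ≈ 3.651

The noncentrality parameter scales effect size by the design's sample-size factor: δ = d·√n = 0.69 × √28 = 3.6511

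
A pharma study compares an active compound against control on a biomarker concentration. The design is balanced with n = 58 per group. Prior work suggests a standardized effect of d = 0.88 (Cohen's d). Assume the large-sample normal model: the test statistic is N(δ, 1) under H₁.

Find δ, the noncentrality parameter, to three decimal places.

δ = d·√(n/2) = 0.88 × √(58/2) = 4.7389

δ ≈ 4.739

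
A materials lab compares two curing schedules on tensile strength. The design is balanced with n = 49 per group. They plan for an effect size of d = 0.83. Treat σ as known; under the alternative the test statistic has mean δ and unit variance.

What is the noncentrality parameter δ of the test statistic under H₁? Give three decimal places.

The noncentrality parameter scales effect size by the design's sample-size factor: δ = d·√(n/2) = 0.83 × √(49/2) = 4.1083

δ ≈ 4.108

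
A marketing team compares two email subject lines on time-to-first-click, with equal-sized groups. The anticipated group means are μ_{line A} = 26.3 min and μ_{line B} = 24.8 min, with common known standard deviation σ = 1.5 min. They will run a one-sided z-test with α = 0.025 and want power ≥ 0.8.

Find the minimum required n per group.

n = 16 per group

Standardized effect: d = |μ_{line A} − μ_{line B}| / σ = |26.3 − 24.8| / 1.5 = 1.0000
For power 0.8 need Φ(δ − z_{0.025}) = 0.8, so δ = z_{0.025} + z_{0.20} = 1.960 + 0.842 = 2.802.
δ = d·√(n/2) ⇒ n = 2(δ/d)² = 2 × (2.802 / 1.0000)² = 15.70.
Rounding up, n = 16 per group.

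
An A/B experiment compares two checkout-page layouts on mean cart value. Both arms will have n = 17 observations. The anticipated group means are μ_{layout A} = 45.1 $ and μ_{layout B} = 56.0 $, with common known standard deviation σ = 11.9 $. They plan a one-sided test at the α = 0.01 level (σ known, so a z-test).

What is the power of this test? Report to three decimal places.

Standardized effect: d = |μ_{layout A} − μ_{layout B}| / σ = |45.1 − 56.0| / 11.9 = 0.9160
Noncentrality parameter: δ = d·√(n/2) = 0.9160 × √(17/2) = 2.6705
Critical value for a one-sided test at α = 0.01: z_α = 2.326.
Power = Φ(δ − 2.326) = Φ(0.344) = 0.6346.

Power ≈ 0.635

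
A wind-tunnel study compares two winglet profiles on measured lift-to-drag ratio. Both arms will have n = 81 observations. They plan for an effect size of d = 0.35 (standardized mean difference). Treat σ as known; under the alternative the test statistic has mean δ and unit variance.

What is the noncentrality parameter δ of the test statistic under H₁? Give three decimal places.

The noncentrality parameter scales effect size by the design's sample-size factor: δ = d·√(n/2) = 0.35 × √(81/2) = 2.2274

δ ≈ 2.227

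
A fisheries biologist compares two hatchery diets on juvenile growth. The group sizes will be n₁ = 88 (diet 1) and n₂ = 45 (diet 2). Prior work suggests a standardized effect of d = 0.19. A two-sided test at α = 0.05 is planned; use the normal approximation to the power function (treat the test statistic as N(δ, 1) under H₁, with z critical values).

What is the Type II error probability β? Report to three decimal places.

Noncentrality parameter: δ = d / √(1/n₁ + 1/n₂) = 0.19 / √(1/88 + 1/45) = 1.0368
Critical value for a two-sided test at α = 0.05: z_{α/2} = 1.960.
Power = Φ(δ − 1.960) + Φ(−δ − 1.960) = Φ(-0.923) + Φ(-2.997) = 0.1779 + 0.0014 = 0.1793.
Type II error: β = 1 − power = 1 − 0.1793 = 0.8207.

β ≈ 0.821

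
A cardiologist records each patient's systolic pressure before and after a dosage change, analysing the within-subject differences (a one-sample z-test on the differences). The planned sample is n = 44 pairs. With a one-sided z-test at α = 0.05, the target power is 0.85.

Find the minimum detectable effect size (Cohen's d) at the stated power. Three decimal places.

Required noncentrality: δ = z_{0.05} + z_{0.15} = 1.645 + 1.036 = 2.681.
δ = d·√n ⇒ d = δ/√n = 2.681/√44 = 0.4042.

d ≈ 0.404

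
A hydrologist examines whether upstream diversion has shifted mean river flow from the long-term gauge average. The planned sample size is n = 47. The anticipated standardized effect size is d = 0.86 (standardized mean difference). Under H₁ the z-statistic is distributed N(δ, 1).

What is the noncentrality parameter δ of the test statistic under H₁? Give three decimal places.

δ = d·√n = 0.86 × √47 = 5.8959

δ ≈ 5.896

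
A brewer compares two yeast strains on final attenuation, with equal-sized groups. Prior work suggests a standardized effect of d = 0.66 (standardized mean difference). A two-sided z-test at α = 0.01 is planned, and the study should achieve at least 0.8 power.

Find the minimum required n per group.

n = 54 per group

For power 0.8 need Φ(δ − z_{0.005}) = 0.8, so δ = z_{0.005} + z_{0.20} = 2.576 + 0.842 = 3.417.
(For δ > 0 the lower-tail rejection region contributes negligibly to power, so the one-term inversion is standard.)
δ = d·√(n/2) ⇒ n = 2(δ/d)² = 2 × (3.417 / 0.66)² = 53.62.
Rounding up, n = 54 per group.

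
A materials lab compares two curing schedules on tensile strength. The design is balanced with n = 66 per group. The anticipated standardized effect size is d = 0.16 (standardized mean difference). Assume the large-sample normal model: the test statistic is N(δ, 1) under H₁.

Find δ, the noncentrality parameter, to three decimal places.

The noncentrality parameter scales effect size by the design's sample-size factor: δ = d·√(n/2) = 0.16 × √(66/2) = 0.9191

δ ≈ 0.919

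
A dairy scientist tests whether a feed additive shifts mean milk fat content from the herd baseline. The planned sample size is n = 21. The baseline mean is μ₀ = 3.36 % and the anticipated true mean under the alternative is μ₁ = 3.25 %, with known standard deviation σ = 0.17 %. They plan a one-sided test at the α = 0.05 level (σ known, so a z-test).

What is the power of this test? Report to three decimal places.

Power ≈ 0.907

Standardized effect: d = |μ₁ − μ₀| / σ = |3.25 − 3.36| / 0.17 = 0.6471
Noncentrality parameter: δ = d·√n = 0.6471 × √21 = 2.9652
One-sided α = 0.05 → critical value z_{0.05} = 1.645.
Power = Φ(δ − 1.645) = Φ(1.320) = 0.9066.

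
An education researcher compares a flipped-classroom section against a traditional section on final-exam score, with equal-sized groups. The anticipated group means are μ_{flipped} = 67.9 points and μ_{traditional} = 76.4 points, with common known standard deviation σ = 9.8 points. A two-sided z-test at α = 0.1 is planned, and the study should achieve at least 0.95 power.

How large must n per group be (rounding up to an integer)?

Standardized effect: d = |μ_{flipped} − μ_{traditional}| / σ = |67.9 − 76.4| / 9.8 = 0.8673
For power 0.95 need Φ(δ − z_{0.05}) = 0.95, so δ = z_{0.05} + z_{0.05} = 1.645 + 1.645 = 3.290.
(For δ > 0 the lower-tail rejection region contributes negligibly to power, so the one-term inversion is standard.)
δ = d·√(n/2) ⇒ n = 2(δ/d)² = 2 × (3.290 / 0.8673)² = 28.77.
Round up to the next whole unit.

n = 29 per group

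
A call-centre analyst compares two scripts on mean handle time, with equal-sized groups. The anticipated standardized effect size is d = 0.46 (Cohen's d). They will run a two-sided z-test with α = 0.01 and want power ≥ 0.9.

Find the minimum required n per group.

Set Φ(δ − 2.576) = 0.9; then δ − 2.576 = Φ⁻¹(0.9) = 1.282, giving δ = 3.857.
(For δ > 0 the lower-tail rejection region contributes negligibly to power, so the one-term inversion is standard.)
δ = d·√(n/2) ⇒ n = 2(δ/d)² = 2 × (3.857 / 0.46)² = 140.64.
Rounding up, n = 141 per group.

n = 141 per group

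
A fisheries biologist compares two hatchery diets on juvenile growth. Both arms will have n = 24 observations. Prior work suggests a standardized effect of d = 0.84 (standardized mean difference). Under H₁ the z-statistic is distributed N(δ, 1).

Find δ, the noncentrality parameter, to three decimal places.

δ ≈ 2.910

The noncentrality parameter scales effect size by the design's sample-size factor: δ = d·√(n/2) = 0.84 × √(24/2) = 2.9098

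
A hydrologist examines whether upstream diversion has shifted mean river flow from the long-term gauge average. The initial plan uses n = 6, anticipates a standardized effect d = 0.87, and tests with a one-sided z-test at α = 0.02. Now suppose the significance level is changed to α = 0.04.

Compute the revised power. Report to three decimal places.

Power ≈ 0.648

δ = d·√n = 0.87 × √6 = 2.1311 (unchanged). New critical value: z_{0.04} = 1.751.
Revised power = P(Z > 1.751 − δ) = Φ(0.380) = 0.6482.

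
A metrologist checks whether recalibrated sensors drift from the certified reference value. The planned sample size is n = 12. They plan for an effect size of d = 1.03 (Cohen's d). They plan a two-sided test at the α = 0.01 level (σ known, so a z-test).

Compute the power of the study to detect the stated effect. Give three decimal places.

Power ≈ 0.839

Noncentrality parameter: δ = d·√n = 1.03 × √12 = 3.5680
Critical value for a two-sided test at α = 0.01: z_{α/2} = 2.576.
Power = Φ(δ − 2.576) + Φ(−δ − 2.576) = Φ(0.992) + Φ(-6.144) = 0.8394 + 0.0000 = 0.8394.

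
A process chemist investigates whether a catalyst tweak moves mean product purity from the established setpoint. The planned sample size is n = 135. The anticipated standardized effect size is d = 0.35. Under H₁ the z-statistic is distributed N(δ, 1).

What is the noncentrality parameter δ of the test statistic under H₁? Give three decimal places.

δ ≈ 4.067

The noncentrality parameter scales effect size by the design's sample-size factor: δ = d·√n = 0.35 × √135 = 4.0666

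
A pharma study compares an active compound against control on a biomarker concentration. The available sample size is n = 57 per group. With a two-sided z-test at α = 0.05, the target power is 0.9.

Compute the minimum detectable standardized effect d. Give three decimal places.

Required noncentrality: δ = z_{0.025} + z_{0.10} = 1.960 + 1.282 = 3.242.
(The second rejection-region term Φ(−δ − z_{α/2}) is negligible and dropped.)
δ = d·√(n/2) ⇒ d = δ/√(n/2) = 3.242/√(57/2) = 0.6072.

d ≈ 0.607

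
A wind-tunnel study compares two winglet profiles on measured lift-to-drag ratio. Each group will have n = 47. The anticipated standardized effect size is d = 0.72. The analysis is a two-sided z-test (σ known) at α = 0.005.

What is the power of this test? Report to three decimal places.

Noncentrality parameter: λ = d·√(n/2) = 0.72 × √(47/2) = 3.4903
Critical value for a two-sided test at α = 0.005: z_{α/2} = 2.807.
Power = Φ(λ − 2.807) + Φ(−λ − 2.807) = Φ(0.683) + Φ(-6.297) = 0.7528 + 0.0000 = 0.7528.

Power ≈ 0.753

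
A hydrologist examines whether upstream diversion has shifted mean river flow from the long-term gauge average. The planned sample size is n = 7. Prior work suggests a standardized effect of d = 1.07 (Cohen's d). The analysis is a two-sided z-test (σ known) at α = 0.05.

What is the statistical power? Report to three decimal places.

Noncentrality parameter: λ = d·√n = 1.07 × √7 = 2.8310
Two-sided α = 0.05 → critical value z_{0.025} = 1.960.
Power = Φ(λ − 1.960) + Φ(−λ − 1.960) = Φ(0.871) + Φ(-4.791) = 0.8081 + 0.0000 = 0.8081.

Power ≈ 0.808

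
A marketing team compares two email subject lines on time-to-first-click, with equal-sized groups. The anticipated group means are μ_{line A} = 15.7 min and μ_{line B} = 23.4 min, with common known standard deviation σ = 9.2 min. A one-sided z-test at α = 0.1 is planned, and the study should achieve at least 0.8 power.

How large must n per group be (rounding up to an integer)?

n = 13 per group

Standardized effect: d = |μ_{line A} − μ_{line B}| / σ = |15.7 − 23.4| / 9.2 = 0.8370
Set Φ(δ − 1.282) = 0.8; then δ − 1.282 = Φ⁻¹(0.8) = 0.842, giving δ = 2.123.
δ = d·√(n/2) ⇒ n = 2(δ/d)² = 2 × (2.123 / 0.8370)² = 12.87.
Rounding up, n = 13 per group.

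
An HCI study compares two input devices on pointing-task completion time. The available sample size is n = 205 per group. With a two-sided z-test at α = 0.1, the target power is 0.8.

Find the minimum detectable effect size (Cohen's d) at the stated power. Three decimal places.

Required noncentrality: δ = z_{0.05} + z_{0.20} = 1.645 + 0.842 = 2.486.
(The second rejection-region term Φ(−δ − z_{α/2}) is negligible and dropped.)
δ = d·√(n/2) ⇒ d = δ/√(n/2) = 2.486/√(205/2) = 0.2456.

d ≈ 0.246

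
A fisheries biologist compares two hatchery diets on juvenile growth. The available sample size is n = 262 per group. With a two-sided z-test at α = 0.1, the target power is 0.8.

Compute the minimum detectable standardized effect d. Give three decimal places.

Need Φ(δ − 1.645) = 0.8, so δ = 1.645 + 0.842 = 2.486.
(Lower-tail contribution to power is negligible for δ > 0.)
δ = d·√(n/2) ⇒ d = δ/√(n/2) = 2.486/√(262/2) = 0.2172.

d ≈ 0.217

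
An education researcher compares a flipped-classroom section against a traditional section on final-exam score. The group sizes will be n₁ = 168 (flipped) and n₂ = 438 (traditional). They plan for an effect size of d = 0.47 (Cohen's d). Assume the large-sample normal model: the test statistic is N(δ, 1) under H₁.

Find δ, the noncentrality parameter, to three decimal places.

δ ≈ 5.179

The noncentrality parameter scales effect size by the design's sample-size factor: δ = d / √(1/n₁ + 1/n₂) = 0.47 / √(1/168 + 1/438) = 5.1791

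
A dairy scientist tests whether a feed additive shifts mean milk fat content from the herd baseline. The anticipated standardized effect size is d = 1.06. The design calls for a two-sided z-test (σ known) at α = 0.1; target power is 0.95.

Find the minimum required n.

n = 10

Set Φ(δ − 1.645) = 0.95; then δ − 1.645 = Φ⁻¹(0.95) = 1.645, giving δ = 3.290.
(The Φ(−δ − z_{α/2}) term is vanishingly small for δ > 0 and is dropped in the standard sample-size formula.)
δ = d·√n ⇒ n = (δ/d)² = (3.290 / 1.06)² = 9.63.
Round up to the next whole unit.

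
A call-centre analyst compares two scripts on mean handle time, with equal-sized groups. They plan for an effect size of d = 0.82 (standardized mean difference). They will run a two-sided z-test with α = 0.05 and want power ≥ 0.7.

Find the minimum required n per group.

n = 19 per group

For power 0.7 need Φ(δ − z_{0.025}) = 0.7, so δ = z_{0.025} + z_{0.30} = 1.960 + 0.524 = 2.484.
(For δ > 0 the lower-tail rejection region contributes negligibly to power, so the one-term inversion is standard.)
δ = d·√(n/2) ⇒ n = 2(δ/d)² = 2 × (2.484 / 0.82)² = 18.36.
Round up to the next whole unit.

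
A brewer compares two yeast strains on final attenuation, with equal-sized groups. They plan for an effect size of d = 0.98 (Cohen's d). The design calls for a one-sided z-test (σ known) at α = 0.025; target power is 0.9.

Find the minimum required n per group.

For power 0.9 need Φ(δ − z_{0.025}) = 0.9, so δ = z_{0.025} + z_{0.10} = 1.960 + 1.282 = 3.242.
δ = d·√(n/2) ⇒ n = 2(δ/d)² = 2 × (3.242 / 0.98)² = 21.88.
Rounding up, n = 22 per group.

n = 22 per group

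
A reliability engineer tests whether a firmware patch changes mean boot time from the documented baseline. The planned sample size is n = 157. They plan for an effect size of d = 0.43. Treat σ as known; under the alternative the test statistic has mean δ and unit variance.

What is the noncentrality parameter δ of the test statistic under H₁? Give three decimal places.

δ = d·√n = 0.43 × √157 = 5.3879

δ ≈ 5.388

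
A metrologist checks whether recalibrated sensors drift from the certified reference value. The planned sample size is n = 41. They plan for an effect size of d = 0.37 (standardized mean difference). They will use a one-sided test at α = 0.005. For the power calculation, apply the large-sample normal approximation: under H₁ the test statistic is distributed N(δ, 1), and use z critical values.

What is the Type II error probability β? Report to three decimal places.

Noncentrality parameter: δ = d·√n = 0.37 × √41 = 2.3692
One-sided α = 0.005 → critical value z_{0.005} = 2.576.
Power = Φ(δ − 2.576) = Φ(-0.207) = 0.4181.
Type II error: β = 1 − power = 1 − 0.4181 = 0.5819.

β ≈ 0.582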